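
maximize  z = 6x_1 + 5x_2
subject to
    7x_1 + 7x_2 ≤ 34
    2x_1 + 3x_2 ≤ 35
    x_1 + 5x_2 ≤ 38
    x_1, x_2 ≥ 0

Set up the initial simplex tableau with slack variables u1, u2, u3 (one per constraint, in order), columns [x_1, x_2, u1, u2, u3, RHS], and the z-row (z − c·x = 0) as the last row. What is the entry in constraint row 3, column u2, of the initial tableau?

Slack u2 belongs to constraint 2; its column is the unit vector e_2, so the entry in row 3 is 0.

0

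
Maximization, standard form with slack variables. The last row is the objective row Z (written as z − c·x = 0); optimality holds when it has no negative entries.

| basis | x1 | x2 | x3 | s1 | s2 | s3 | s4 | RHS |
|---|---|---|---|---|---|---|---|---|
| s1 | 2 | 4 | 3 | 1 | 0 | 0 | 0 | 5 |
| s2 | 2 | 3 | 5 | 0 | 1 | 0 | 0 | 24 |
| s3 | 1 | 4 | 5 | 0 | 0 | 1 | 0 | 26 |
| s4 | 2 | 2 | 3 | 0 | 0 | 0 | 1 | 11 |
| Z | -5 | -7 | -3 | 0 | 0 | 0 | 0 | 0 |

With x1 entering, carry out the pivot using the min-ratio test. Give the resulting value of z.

25/2

Ratio test on column x1 — row 1: 5/2 = 5/2; row 2: 24/2 = 12; row 3: 26/1 = 26; row 4: 11/2 = 11/2. Minimum is 5/2 at row 1 (s1 leaves); pivot element 2.
Pivot on row 1; the Z-row RHS becomes 0 − (-5)·(5/2) = 25/2.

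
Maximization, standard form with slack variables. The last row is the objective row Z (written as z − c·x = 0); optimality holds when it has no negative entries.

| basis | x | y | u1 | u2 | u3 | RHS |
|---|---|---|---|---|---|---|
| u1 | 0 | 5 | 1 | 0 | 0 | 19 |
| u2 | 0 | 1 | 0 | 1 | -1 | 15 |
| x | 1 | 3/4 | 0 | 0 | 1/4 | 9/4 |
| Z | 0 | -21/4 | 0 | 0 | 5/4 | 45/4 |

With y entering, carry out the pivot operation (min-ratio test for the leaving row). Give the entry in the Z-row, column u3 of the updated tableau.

Ratio test on column y — row 1: 19/5 = 19/5; row 2: 15/1 = 15; row 3: (9/4)/(3/4) = 3. Minimum is 3 at row 3 (x leaves); pivot element 3/4.
Divide row 3 by 3/4; eliminate column y from the other rows.
Z-row update in column u3: 5/4 − (-21/4)·(1/3) = 3.

3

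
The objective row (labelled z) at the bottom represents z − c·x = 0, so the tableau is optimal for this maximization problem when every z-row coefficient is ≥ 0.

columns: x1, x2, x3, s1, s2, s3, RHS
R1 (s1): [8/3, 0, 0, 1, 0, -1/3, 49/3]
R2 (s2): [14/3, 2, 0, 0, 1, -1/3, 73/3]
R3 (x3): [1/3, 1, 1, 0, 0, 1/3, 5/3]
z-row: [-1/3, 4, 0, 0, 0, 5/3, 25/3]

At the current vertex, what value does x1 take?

0

x1 is not in the basis, so in the current basic feasible solution x1 = 0.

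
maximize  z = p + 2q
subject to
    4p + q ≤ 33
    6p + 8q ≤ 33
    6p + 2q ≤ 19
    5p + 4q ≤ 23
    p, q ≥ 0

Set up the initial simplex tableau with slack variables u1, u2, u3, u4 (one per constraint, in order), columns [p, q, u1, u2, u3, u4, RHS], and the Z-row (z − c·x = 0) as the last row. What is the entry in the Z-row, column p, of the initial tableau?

-1

The Z-row carries the negated objective coefficients: the p entry is -1.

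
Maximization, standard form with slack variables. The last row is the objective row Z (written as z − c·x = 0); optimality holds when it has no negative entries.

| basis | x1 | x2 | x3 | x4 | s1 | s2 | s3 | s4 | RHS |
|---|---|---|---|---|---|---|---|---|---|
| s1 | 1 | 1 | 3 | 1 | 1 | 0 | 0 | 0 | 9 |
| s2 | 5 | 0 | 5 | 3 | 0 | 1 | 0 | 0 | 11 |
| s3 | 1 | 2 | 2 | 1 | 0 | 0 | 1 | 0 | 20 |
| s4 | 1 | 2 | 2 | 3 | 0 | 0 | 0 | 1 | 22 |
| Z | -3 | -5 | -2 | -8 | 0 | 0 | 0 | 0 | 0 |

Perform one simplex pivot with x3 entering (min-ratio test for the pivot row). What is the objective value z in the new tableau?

22/5

Ratio test on column x3 — row 1: 9/3 = 3; row 2: 11/5 = 11/5; row 3: 20/2 = 10; row 4: 22/2 = 11. Minimum is 11/5 at row 2 (s2 leaves); pivot element 5.
Pivot on row 2; the Z-row RHS becomes 0 − (-2)·(11/5) = 22/5.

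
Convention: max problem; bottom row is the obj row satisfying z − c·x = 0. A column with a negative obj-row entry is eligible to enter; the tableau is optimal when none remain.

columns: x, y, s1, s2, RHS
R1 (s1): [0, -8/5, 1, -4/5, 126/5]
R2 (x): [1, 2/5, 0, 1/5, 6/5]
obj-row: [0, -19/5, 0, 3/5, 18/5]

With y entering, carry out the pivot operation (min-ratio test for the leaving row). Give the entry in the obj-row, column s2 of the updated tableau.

5/2

Ratio test on column y — row 1: entry -8/5 ≤ 0; row 2: (6/5)/(2/5) = 3. Minimum is 3 at row 2 (x leaves); pivot element 2/5.
Divide row 2 by 2/5; eliminate column y from the other rows.
obj-row update in column s2: 3/5 − (-19/5)·(1/2) = 5/2.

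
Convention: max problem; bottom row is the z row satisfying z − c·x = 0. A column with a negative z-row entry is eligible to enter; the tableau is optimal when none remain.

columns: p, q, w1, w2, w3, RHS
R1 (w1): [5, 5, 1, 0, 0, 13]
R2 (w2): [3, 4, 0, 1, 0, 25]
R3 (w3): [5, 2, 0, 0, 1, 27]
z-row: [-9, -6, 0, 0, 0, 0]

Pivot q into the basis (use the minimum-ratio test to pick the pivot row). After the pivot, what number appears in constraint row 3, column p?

Ratio test on column q — row 1: 13/5 = 13/5; row 2: 25/4 = 25/4; row 3: 27/2 = 27/2. Minimum is 13/5 at row 1 (w1 leaves); pivot element 5.
Divide row 1 by 5; eliminate column q from the other rows.
Row 3 update in column p: 5 − 2·1 = 3.

3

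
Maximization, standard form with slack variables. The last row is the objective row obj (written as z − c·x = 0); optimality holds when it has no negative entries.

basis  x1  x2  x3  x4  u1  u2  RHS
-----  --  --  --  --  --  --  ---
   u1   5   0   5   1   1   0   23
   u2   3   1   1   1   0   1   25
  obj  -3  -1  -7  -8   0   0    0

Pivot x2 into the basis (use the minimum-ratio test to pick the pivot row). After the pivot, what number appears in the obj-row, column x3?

Ratio test on column x2 — row 1: entry 0 ≤ 0; row 2: 25/1 = 25. Minimum is 25 at row 2 (u2 leaves); pivot element 1.
Divide row 2 by 1; eliminate column x2 from the other rows.
obj-row update in column x3: -7 − (-1)·1 = -6.

-6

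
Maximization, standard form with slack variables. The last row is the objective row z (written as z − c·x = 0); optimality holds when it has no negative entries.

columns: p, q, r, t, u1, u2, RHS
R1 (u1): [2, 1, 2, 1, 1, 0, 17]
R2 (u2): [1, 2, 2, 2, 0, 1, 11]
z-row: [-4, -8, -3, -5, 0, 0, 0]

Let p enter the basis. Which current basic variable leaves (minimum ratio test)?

Column p entries and ratios — u1: 17/2 = 17/2; u2: 11/1 = 11.
Smallest ratio is 17/2 in the row of u1, so u1 leaves.

u1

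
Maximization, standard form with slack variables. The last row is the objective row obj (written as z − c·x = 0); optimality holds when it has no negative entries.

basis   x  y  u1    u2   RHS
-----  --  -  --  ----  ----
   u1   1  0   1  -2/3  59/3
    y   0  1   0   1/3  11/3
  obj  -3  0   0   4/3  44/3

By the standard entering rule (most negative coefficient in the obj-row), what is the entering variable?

Negative obj-row entries: x: -3.
The most negative is -3 in column x, so x enters.

x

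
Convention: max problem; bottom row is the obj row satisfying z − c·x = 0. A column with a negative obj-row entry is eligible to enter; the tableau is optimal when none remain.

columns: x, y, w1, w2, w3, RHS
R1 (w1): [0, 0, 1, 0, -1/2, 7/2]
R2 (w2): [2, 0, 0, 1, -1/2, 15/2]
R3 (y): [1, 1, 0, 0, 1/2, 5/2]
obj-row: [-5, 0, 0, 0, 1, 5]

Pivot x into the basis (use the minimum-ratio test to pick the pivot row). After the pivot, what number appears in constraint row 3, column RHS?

Ratio test on column x — row 1: entry 0 ≤ 0; row 2: (15/2)/2 = 15/4; row 3: (5/2)/1 = 5/2. Minimum is 5/2 at row 3 (y leaves); pivot element 1.
Divide row 3 by 1; eliminate column x from the other rows.
In the new row 3, the RHS entry is the old entry divided by the pivot: (5/2)/1 = 5/2.

5/2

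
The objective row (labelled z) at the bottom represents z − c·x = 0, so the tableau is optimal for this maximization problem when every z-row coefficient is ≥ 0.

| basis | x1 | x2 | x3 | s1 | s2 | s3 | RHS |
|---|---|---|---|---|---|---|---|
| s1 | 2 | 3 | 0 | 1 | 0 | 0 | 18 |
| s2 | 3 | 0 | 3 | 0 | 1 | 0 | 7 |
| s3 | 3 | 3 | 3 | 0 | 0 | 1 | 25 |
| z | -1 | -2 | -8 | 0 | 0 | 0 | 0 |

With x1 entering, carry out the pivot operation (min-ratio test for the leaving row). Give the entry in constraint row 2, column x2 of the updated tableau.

Ratio test on column x1 — row 1: 18/2 = 9; row 2: 7/3 = 7/3; row 3: 25/3 = 25/3. Minimum is 7/3 at row 2 (s2 leaves); pivot element 3.
Divide row 2 by 3; eliminate column x1 from the other rows.
In the new row 2, the x2 entry is the old entry divided by the pivot: 0/3 = 0.

0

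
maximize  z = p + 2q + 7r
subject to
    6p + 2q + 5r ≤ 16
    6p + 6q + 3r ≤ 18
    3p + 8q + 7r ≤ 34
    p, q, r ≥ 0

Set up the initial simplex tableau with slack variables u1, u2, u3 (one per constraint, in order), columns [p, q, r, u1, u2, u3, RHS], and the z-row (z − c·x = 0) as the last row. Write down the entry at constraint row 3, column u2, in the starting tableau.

Slack u2 belongs to constraint 2; its column is the unit vector e_2, so the entry in row 3 is 0.

0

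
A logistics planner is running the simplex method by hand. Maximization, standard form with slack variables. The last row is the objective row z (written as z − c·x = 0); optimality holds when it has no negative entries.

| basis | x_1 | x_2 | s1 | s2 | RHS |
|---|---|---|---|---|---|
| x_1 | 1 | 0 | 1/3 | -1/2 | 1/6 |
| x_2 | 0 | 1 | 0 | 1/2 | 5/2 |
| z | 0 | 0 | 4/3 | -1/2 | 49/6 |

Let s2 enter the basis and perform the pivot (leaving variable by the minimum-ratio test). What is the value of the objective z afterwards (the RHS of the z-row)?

32/3

Ratio test on column s2 — row 1: entry -1/2 ≤ 0; row 2: (5/2)/(1/2) = 5. Minimum is 5 at row 2 (x_2 leaves); pivot element 1/2.
Pivot on row 2; the z-row RHS becomes 49/6 − (-1/2)·5 = 32/3.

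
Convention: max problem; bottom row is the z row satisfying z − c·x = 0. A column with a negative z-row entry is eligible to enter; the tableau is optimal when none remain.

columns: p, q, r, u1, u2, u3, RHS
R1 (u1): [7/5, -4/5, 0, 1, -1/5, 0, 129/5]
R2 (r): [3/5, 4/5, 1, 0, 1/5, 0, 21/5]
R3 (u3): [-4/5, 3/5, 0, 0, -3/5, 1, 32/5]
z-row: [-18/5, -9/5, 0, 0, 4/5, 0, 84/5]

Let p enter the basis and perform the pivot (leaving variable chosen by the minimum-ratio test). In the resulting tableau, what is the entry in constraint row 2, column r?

Ratio test on column p — row 1: (129/5)/(7/5) = 129/7; row 2: (21/5)/(3/5) = 7; row 3: entry -4/5 ≤ 0. Minimum is 7 at row 2 (r leaves); pivot element 3/5.
Divide row 2 by 3/5; eliminate column p from the other rows.
In the new row 2, the r entry is the old entry divided by the pivot: 1/(3/5) = 5/3.

5/3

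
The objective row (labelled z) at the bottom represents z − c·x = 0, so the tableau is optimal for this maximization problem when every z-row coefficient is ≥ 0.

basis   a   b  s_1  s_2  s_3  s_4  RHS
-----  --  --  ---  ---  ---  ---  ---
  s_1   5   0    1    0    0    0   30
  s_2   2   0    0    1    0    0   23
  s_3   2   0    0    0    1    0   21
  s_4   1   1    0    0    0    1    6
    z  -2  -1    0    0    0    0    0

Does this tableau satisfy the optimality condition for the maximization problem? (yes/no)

The z-row has a negative entry -2 in column a, so it is not optimal.

no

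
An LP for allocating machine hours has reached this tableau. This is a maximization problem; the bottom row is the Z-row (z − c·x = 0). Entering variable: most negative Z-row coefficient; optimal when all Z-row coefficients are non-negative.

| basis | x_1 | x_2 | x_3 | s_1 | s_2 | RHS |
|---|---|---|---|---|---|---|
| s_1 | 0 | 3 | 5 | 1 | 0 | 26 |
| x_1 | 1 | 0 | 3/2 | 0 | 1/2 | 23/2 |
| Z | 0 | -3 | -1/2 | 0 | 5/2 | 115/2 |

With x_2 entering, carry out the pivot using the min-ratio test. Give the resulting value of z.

167/2

Ratio test on column x_2 — row 1: 26/3 = 26/3; row 2: entry 0 ≤ 0. Minimum is 26/3 at row 1 (s_1 leaves); pivot element 3.
Pivot on row 1; the Z-row RHS becomes 115/2 − (-3)·(26/3) = 167/2.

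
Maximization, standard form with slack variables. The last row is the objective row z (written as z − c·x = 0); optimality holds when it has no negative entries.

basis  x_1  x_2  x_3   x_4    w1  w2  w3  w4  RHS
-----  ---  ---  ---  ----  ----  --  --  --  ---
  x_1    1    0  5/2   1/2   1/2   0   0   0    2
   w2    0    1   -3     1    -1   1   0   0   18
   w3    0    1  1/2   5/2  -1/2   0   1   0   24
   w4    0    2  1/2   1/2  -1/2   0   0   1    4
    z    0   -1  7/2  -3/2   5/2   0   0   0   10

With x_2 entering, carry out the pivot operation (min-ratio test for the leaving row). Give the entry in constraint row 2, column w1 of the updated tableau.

-3/4

Ratio test on column x_2 — row 1: entry 0 ≤ 0; row 2: 18/1 = 18; row 3: 24/1 = 24; row 4: 4/2 = 2. Minimum is 2 at row 4 (w4 leaves); pivot element 2.
Divide row 4 by 2; eliminate column x_2 from the other rows.
Row 2 update in column w1: -1 − 1·(-1/4) = -3/4.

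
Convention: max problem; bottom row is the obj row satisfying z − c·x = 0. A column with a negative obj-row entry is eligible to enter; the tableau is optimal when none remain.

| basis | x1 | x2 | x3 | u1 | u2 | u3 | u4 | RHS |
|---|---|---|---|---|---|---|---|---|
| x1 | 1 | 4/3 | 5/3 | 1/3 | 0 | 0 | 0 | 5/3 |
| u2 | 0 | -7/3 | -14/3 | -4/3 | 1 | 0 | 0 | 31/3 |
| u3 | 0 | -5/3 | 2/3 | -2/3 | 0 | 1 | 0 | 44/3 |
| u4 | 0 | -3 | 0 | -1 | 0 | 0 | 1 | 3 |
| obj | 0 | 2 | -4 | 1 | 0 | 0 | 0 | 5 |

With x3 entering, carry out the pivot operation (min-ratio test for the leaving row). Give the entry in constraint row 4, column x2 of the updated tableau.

-3

Ratio test on column x3 — row 1: (5/3)/(5/3) = 1; row 2: entry -14/3 ≤ 0; row 3: (44/3)/(2/3) = 22; row 4: entry 0 ≤ 0. Minimum is 1 at row 1 (x1 leaves); pivot element 5/3.
Divide row 1 by 5/3; eliminate column x3 from the other rows.
Row 4 update in column x2: -3 − 0·(4/5) = -3.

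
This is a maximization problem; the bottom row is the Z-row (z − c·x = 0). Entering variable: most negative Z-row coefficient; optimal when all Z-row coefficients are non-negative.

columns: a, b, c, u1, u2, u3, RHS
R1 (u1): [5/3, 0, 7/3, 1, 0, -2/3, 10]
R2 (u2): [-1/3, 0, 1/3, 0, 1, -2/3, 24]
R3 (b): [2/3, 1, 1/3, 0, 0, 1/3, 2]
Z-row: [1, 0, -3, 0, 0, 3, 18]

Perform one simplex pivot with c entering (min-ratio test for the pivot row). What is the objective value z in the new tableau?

Ratio test on column c — row 1: 10/(7/3) = 30/7; row 2: 24/(1/3) = 72; row 3: 2/(1/3) = 6. Minimum is 30/7 at row 1 (u1 leaves); pivot element 7/3.
Pivot on row 1; the Z-row RHS becomes 18 − (-3)·(30/7) = 216/7.

216/7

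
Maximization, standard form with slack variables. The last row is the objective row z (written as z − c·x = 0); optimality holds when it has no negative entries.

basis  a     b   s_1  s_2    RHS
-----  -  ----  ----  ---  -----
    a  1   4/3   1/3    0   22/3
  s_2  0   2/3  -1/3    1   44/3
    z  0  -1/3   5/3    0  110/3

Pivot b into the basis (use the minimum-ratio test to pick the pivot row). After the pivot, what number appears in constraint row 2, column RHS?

Ratio test on column b — row 1: (22/3)/(4/3) = 11/2; row 2: (44/3)/(2/3) = 22. Minimum is 11/2 at row 1 (a leaves); pivot element 4/3.
Divide row 1 by 4/3; eliminate column b from the other rows.
Row 2 update in column RHS: 44/3 − (2/3)·(11/2) = 11.

11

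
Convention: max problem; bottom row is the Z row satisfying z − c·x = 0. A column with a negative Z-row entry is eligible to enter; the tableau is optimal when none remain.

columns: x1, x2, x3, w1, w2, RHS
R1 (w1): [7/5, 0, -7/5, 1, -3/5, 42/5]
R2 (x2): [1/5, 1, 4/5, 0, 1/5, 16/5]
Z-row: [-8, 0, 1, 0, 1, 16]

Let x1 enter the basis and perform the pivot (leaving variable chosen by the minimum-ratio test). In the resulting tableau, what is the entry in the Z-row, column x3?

-7

Ratio test on column x1 — row 1: (42/5)/(7/5) = 6; row 2: (16/5)/(1/5) = 16. Minimum is 6 at row 1 (w1 leaves); pivot element 7/5.
Divide row 1 by 7/5; eliminate column x1 from the other rows.
Z-row update in column x3: 1 − (-8)·(-1) = -7.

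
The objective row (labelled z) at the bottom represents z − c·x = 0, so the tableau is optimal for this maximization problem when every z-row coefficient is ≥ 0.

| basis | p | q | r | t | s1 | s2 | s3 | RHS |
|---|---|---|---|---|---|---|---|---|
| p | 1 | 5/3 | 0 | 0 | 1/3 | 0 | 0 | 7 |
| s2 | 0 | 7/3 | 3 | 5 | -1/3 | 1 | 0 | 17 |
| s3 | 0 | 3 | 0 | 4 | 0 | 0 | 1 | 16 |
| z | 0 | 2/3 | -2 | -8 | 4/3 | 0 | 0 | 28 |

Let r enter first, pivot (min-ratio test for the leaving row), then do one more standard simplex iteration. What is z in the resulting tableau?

276/5

Ratio test on column r — row 1: entry 0 ≤ 0; row 2: 17/3 = 17/3; row 3: entry 0 ≤ 0. Minimum is 17/3 at row 2 (s2 leaves); pivot element 3.
Pivot on row 2; the z-row RHS becomes 28 − (-2)·(17/3) = 118/3.
Next entering variable (most negative z-row entry -14/3): t.
Ratio test on column t — row 1: entry 0 ≤ 0; row 2: (17/3)/(5/3) = 17/5; row 3: 16/4 = 4. Minimum is 17/5 at row 2 (r leaves); pivot element 5/3.
After the second pivot the z-row RHS is 118/3 − (-14/3)·(17/5) = 276/5.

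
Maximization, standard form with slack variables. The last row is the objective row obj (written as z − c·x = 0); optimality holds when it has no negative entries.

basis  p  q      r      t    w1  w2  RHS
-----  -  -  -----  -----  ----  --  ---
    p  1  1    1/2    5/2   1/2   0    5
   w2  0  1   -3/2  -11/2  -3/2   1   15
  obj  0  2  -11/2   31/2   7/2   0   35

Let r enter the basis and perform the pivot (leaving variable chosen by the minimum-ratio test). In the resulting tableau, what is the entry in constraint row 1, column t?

Ratio test on column r — row 1: 5/(1/2) = 10; row 2: entry -3/2 ≤ 0. Minimum is 10 at row 1 (p leaves); pivot element 1/2.
Divide row 1 by 1/2; eliminate column r from the other rows.
In the new row 1, the t entry is the old entry divided by the pivot: (5/2)/(1/2) = 5.

5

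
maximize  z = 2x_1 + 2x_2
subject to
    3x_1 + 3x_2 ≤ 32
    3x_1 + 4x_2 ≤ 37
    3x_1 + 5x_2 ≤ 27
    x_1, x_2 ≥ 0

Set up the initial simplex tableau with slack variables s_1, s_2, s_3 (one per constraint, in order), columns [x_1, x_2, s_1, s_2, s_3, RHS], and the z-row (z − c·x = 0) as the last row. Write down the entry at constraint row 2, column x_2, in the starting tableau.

4

Constraint 2 has coefficient 4 on x_2.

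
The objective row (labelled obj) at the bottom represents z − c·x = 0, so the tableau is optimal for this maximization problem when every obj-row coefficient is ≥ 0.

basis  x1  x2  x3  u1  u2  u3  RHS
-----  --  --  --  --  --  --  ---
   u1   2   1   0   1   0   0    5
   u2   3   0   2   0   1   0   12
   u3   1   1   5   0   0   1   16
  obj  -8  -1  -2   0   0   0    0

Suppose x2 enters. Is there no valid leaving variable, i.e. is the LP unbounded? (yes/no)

Column x2 has positive entries in row(s) 1, 3, so the ratio test bounds it — not unbounded.

no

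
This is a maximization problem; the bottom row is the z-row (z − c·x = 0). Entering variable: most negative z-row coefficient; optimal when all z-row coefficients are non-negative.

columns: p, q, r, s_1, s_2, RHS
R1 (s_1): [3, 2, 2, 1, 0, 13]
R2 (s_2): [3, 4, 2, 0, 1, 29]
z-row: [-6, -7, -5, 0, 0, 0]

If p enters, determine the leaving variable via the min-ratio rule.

s_1

Column p entries and ratios — s_1: 13/3 = 13/3; s_2: 29/3 = 29/3.
Smallest ratio is 13/3 in the row of s_1, so s_1 leaves.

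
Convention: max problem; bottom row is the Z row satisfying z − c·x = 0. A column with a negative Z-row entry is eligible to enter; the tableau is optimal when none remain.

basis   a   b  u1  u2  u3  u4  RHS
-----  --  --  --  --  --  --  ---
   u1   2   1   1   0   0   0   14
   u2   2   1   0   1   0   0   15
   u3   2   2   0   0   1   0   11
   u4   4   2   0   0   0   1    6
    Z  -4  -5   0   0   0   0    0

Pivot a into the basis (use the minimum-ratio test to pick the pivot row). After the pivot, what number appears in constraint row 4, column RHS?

Ratio test on column a — row 1: 14/2 = 7; row 2: 15/2 = 15/2; row 3: 11/2 = 11/2; row 4: 6/4 = 3/2. Minimum is 3/2 at row 4 (u4 leaves); pivot element 4.
Divide row 4 by 4; eliminate column a from the other rows.
In the new row 4, the RHS entry is the old entry divided by the pivot: 6/4 = 3/2.

3/2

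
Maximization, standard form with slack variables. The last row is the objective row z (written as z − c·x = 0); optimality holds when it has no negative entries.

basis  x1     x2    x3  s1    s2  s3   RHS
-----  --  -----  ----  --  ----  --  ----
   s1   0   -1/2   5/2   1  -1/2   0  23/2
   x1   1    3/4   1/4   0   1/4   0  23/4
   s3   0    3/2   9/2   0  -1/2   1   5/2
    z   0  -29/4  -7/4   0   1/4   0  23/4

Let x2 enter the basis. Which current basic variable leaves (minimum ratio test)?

Column x2 entries and ratios — s1: -1/2 ≤ 0, skip; x1: (23/4)/(3/4) = 23/3; s3: (5/2)/(3/2) = 5/3.
Smallest ratio is 5/3 in the row of s3, so s3 leaves.

s3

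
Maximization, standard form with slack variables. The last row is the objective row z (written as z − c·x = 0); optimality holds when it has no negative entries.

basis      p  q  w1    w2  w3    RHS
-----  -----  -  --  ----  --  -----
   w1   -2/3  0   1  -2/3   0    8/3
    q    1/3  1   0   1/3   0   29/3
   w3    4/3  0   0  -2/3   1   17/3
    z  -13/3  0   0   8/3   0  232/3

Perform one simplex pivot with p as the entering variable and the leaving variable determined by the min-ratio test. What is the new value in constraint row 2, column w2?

Ratio test on column p — row 1: entry -2/3 ≤ 0; row 2: (29/3)/(1/3) = 29; row 3: (17/3)/(4/3) = 17/4. Minimum is 17/4 at row 3 (w3 leaves); pivot element 4/3.
Divide row 3 by 4/3; eliminate column p from the other rows.
Row 2 update in column w2: 1/3 − (1/3)·(-1/2) = 1/2.

1/2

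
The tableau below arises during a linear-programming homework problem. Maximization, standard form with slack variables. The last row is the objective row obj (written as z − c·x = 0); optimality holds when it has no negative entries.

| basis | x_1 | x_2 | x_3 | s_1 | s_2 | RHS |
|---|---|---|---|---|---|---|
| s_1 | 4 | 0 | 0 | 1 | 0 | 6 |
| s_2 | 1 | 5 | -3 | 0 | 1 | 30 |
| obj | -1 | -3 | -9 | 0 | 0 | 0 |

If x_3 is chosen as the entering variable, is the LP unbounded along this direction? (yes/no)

yes

Every constraint-row entry in column x_3 is ≤ 0, so increasing x_3 is unbounded.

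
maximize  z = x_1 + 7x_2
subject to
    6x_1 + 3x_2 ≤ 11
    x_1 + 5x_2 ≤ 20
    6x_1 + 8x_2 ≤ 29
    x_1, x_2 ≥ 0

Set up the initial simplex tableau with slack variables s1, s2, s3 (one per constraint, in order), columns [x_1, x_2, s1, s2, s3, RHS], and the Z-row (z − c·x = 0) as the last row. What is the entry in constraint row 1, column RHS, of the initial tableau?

The RHS of constraint 1 is b_1 = 11.

11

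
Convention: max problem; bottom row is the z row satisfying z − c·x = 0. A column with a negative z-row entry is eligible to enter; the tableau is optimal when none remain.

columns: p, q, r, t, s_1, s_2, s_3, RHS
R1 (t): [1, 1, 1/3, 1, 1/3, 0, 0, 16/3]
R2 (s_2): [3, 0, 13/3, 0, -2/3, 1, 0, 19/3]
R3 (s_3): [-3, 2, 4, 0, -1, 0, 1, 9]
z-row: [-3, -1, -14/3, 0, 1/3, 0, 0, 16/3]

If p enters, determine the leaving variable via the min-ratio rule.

s_2

Column p entries and ratios — t: (16/3)/1 = 16/3; s_2: (19/3)/3 = 19/9; s_3: -3 ≤ 0, skip.
Smallest ratio is 19/9 in the row of s_2, so s_2 leaves.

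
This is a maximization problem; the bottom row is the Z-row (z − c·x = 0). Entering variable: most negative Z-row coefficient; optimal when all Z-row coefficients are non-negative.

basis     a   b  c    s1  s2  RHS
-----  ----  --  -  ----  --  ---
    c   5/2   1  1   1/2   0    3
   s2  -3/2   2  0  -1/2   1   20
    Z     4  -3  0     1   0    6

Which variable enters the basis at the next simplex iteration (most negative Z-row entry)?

b

Negative Z-row entries: b: -3.
The most negative is -3 in column b, so b enters.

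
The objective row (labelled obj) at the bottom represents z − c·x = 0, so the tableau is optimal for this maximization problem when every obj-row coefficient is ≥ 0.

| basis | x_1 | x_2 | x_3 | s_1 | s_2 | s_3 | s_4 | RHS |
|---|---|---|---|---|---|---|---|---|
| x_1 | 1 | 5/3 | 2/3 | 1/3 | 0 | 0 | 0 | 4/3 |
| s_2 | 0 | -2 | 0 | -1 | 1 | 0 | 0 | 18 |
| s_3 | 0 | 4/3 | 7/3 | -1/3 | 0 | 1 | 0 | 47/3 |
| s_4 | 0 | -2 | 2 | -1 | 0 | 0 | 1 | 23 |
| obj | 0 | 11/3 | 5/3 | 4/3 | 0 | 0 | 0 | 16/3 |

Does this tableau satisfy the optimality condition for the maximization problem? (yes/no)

Every obj-row coefficient is ≥ 0, so the tableau is optimal.

yes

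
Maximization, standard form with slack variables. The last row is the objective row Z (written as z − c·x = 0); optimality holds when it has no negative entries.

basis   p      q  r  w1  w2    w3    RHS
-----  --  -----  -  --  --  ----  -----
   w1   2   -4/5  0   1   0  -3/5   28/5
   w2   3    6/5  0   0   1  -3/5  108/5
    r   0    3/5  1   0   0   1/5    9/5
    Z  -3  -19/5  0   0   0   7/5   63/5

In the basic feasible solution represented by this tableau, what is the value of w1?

w1 is basic (row 1); its value is the RHS of that row, 28/5.

28/5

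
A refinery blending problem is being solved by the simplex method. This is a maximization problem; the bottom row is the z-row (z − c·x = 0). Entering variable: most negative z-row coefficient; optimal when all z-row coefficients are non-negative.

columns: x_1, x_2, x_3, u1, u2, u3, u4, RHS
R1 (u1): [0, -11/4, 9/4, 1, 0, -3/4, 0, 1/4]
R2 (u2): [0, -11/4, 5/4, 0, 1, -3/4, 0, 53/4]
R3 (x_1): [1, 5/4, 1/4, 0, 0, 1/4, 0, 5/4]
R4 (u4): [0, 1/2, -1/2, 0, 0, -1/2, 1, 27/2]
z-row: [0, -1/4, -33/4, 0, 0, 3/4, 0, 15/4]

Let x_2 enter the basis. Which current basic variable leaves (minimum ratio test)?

x_1

Column x_2 entries and ratios — u1: -11/4 ≤ 0, skip; u2: -11/4 ≤ 0, skip; x_1: (5/4)/(5/4) = 1; u4: (27/2)/(1/2) = 27.
Smallest ratio is 1 in the row of x_1, so x_1 leaves.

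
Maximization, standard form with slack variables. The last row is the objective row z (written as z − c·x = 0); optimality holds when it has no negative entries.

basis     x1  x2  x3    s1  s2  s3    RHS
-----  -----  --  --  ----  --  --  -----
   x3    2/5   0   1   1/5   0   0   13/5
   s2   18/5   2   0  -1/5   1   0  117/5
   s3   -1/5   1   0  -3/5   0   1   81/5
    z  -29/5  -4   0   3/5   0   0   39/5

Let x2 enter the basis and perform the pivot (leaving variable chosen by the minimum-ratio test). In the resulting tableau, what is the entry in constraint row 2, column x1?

9/5

Ratio test on column x2 — row 1: entry 0 ≤ 0; row 2: (117/5)/2 = 117/10; row 3: (81/5)/1 = 81/5. Minimum is 117/10 at row 2 (s2 leaves); pivot element 2.
Divide row 2 by 2; eliminate column x2 from the other rows.
In the new row 2, the x1 entry is the old entry divided by the pivot: (18/5)/2 = 9/5.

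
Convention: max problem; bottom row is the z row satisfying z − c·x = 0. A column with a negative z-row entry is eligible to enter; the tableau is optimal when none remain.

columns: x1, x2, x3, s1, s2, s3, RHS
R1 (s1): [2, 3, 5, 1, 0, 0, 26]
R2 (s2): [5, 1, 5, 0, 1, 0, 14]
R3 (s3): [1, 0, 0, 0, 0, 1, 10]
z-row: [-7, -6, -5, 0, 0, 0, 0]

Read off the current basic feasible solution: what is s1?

26

s1 is basic (row 1); its value is the RHS of that row, 26.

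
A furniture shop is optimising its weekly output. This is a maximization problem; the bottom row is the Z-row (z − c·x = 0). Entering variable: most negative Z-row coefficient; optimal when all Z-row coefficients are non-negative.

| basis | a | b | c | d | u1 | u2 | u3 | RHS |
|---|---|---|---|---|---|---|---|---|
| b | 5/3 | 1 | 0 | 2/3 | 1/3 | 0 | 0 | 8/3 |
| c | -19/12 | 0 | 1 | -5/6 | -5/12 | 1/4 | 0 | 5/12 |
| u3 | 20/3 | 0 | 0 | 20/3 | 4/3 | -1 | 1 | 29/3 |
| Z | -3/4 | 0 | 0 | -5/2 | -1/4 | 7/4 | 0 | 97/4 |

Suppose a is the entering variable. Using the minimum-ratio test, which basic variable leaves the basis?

Column a entries and ratios — b: (8/3)/(5/3) = 8/5; c: -19/12 ≤ 0, skip; u3: (29/3)/(20/3) = 29/20.
Smallest ratio is 29/20 in the row of u3, so u3 leaves.

u3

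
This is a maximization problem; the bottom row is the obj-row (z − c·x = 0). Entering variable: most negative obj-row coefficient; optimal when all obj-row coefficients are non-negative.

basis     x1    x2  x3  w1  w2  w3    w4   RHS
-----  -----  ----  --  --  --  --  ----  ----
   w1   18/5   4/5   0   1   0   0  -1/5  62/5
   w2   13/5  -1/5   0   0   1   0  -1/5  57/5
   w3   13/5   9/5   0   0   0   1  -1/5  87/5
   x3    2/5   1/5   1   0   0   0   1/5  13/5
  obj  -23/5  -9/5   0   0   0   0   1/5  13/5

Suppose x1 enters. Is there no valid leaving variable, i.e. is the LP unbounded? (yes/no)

Column x1 has positive entries in row(s) 1, 2, 3, 4, so the ratio test bounds it — not unbounded.

no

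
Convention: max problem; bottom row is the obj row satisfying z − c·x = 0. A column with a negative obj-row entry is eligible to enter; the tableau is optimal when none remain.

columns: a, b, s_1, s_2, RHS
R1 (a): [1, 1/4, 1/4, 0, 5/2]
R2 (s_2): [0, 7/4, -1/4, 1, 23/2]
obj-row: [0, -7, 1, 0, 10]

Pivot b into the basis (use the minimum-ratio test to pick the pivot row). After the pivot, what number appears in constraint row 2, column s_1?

-1/7

Ratio test on column b — row 1: (5/2)/(1/4) = 10; row 2: (23/2)/(7/4) = 46/7. Minimum is 46/7 at row 2 (s_2 leaves); pivot element 7/4.
Divide row 2 by 7/4; eliminate column b from the other rows.
In the new row 2, the s_1 entry is the old entry divided by the pivot: (-1/4)/(7/4) = -1/7.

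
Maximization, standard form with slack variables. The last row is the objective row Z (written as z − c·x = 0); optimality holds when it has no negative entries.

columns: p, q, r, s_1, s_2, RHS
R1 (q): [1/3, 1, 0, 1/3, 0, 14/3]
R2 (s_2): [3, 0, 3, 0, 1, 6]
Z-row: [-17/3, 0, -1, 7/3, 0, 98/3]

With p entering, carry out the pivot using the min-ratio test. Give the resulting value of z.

Ratio test on column p — row 1: (14/3)/(1/3) = 14; row 2: 6/3 = 2. Minimum is 2 at row 2 (s_2 leaves); pivot element 3.
Pivot on row 2; the Z-row RHS becomes 98/3 − (-17/3)·2 = 44.

44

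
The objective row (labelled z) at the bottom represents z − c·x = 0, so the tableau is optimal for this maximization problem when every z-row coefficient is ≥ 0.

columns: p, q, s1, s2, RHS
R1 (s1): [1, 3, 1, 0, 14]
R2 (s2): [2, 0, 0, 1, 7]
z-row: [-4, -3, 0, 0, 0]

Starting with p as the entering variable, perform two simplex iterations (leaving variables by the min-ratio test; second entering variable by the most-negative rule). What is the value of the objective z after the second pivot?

49/2

Ratio test on column p — row 1: 14/1 = 14; row 2: 7/2 = 7/2. Minimum is 7/2 at row 2 (s2 leaves); pivot element 2.
Pivot on row 2; the z-row RHS becomes 0 − (-4)·(7/2) = 14.
Next entering variable (most negative z-row entry -3): q.
Ratio test on column q — row 1: (21/2)/3 = 7/2; row 2: entry 0 ≤ 0. Minimum is 7/2 at row 1 (s1 leaves); pivot element 3.
After the second pivot the z-row RHS is 14 − (-3)·(7/2) = 49/2.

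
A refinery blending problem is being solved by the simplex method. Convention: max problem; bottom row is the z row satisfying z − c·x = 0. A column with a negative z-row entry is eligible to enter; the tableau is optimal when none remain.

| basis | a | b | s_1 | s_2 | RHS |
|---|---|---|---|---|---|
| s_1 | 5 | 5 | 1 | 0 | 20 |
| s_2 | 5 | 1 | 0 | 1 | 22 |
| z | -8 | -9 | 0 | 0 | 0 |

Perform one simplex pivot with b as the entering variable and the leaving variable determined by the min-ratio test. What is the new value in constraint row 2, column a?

Ratio test on column b — row 1: 20/5 = 4; row 2: 22/1 = 22. Minimum is 4 at row 1 (s_1 leaves); pivot element 5.
Divide row 1 by 5; eliminate column b from the other rows.
Row 2 update in column a: 5 − 1·1 = 4.

4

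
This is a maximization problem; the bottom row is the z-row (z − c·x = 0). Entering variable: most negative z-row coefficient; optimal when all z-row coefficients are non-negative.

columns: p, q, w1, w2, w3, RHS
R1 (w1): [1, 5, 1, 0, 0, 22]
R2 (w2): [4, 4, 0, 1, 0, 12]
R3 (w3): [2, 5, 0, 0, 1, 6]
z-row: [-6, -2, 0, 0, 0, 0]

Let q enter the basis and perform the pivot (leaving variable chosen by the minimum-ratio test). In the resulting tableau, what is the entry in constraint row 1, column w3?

Ratio test on column q — row 1: 22/5 = 22/5; row 2: 12/4 = 3; row 3: 6/5 = 6/5. Minimum is 6/5 at row 3 (w3 leaves); pivot element 5.
Divide row 3 by 5; eliminate column q from the other rows.
Row 1 update in column w3: 0 − 5·(1/5) = -1.

-1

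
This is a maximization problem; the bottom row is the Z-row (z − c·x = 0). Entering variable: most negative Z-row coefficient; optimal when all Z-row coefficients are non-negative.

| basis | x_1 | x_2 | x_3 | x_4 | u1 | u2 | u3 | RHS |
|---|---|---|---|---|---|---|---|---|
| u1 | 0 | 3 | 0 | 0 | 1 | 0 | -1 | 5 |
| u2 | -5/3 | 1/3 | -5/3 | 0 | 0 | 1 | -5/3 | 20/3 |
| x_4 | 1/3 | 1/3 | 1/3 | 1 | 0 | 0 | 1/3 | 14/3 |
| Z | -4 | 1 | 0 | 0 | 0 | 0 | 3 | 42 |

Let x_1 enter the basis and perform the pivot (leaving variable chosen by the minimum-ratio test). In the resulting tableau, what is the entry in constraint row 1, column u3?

Ratio test on column x_1 — row 1: entry 0 ≤ 0; row 2: entry -5/3 ≤ 0; row 3: (14/3)/(1/3) = 14. Minimum is 14 at row 3 (x_4 leaves); pivot element 1/3.
Divide row 3 by 1/3; eliminate column x_1 from the other rows.
Row 1 update in column u3: -1 − 0·1 = -1.

-1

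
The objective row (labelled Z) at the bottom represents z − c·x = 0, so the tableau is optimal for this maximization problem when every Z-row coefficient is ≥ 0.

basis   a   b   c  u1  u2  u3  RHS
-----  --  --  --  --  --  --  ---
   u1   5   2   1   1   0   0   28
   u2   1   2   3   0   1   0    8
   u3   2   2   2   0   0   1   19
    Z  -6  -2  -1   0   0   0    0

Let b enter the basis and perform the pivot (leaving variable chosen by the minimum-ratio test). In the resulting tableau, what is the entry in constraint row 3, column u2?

-1

Ratio test on column b — row 1: 28/2 = 14; row 2: 8/2 = 4; row 3: 19/2 = 19/2. Minimum is 4 at row 2 (u2 leaves); pivot element 2.
Divide row 2 by 2; eliminate column b from the other rows.
Row 3 update in column u2: 0 − 2·(1/2) = -1.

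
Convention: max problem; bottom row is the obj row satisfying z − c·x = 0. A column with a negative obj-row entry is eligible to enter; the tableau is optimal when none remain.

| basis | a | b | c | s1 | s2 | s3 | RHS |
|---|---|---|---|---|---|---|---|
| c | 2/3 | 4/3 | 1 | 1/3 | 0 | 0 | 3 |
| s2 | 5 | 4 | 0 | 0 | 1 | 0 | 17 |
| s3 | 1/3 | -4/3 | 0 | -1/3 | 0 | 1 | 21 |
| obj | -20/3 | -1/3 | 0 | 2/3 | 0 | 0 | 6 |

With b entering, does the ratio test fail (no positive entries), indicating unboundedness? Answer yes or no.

Column b has positive entries in row(s) 1, 2, so the ratio test bounds it — not unbounded.

no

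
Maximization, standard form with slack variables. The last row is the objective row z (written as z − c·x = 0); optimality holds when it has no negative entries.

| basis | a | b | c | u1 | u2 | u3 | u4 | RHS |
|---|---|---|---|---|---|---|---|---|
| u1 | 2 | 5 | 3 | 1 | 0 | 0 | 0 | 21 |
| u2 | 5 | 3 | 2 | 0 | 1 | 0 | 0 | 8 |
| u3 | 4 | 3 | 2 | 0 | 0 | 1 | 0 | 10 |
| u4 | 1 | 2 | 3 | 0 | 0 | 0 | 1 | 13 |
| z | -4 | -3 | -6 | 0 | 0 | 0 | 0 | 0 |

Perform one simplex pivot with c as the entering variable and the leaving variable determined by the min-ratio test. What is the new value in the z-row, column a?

Ratio test on column c — row 1: 21/3 = 7; row 2: 8/2 = 4; row 3: 10/2 = 5; row 4: 13/3 = 13/3. Minimum is 4 at row 2 (u2 leaves); pivot element 2.
Divide row 2 by 2; eliminate column c from the other rows.
z-row update in column a: -4 − (-6)·(5/2) = 11.

11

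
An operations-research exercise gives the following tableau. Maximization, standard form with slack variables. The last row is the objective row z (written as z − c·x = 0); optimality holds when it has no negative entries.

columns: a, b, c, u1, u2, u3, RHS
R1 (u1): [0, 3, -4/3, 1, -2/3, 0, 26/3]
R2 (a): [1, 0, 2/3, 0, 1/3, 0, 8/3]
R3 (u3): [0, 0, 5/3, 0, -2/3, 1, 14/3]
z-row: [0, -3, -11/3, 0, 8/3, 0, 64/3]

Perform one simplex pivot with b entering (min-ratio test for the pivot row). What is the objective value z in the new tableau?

30

Ratio test on column b — row 1: (26/3)/3 = 26/9; row 2: entry 0 ≤ 0; row 3: entry 0 ≤ 0. Minimum is 26/9 at row 1 (u1 leaves); pivot element 3.
Pivot on row 1; the z-row RHS becomes 64/3 − (-3)·(26/9) = 30.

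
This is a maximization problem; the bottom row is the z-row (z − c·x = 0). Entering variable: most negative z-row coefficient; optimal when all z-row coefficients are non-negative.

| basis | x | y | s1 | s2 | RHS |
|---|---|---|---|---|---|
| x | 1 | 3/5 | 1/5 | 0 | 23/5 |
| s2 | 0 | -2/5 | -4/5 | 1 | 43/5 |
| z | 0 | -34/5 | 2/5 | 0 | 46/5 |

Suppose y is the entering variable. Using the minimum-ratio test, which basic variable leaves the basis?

Column y entries and ratios — x: (23/5)/(3/5) = 23/3; s2: -2/5 ≤ 0, skip.
Smallest ratio is 23/3 in the row of x, so x leaves.

x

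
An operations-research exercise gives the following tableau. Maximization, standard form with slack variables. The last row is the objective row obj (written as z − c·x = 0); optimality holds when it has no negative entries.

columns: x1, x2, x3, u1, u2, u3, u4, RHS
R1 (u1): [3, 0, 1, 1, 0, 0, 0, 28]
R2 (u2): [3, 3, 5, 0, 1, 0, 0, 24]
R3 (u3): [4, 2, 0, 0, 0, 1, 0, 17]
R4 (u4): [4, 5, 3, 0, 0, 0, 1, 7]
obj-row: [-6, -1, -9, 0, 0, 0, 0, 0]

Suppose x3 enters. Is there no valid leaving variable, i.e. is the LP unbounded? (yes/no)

Column x3 has positive entries in row(s) 1, 2, 4, so the ratio test bounds it — not unbounded.

no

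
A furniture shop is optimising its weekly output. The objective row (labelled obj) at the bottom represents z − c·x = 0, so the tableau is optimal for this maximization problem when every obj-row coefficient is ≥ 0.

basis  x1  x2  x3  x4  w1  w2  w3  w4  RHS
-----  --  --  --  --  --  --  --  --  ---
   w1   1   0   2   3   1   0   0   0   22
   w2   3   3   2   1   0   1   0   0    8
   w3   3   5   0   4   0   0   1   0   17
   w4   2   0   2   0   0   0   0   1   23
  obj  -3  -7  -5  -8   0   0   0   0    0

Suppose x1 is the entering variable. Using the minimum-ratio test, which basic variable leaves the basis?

w2

Column x1 entries and ratios — w1: 22/1 = 22; w2: 8/3 = 8/3; w3: 17/3 = 17/3; w4: 23/2 = 23/2.
Smallest ratio is 8/3 in the row of w2, so w2 leaves.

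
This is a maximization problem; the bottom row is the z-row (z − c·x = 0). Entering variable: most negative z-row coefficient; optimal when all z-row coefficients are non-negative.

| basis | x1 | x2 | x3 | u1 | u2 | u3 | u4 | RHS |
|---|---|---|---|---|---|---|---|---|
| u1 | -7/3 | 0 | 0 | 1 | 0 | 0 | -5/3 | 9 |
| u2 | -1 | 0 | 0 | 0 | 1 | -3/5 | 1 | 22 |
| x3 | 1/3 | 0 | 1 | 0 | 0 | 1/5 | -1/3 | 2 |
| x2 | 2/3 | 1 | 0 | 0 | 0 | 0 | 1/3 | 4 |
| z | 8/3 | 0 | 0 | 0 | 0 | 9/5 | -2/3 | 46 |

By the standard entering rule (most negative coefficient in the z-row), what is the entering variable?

Negative z-row entries: u4: -2/3.
The most negative is -2/3 in column u4, so u4 enters.

u4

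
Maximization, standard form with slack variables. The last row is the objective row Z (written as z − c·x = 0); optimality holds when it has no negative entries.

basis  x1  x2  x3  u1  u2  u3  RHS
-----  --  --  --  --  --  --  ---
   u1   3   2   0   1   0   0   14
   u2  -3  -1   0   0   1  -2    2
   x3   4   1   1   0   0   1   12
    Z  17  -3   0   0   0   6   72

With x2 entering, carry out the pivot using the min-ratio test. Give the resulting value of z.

Ratio test on column x2 — row 1: 14/2 = 7; row 2: entry -1 ≤ 0; row 3: 12/1 = 12. Minimum is 7 at row 1 (u1 leaves); pivot element 2.
Pivot on row 1; the Z-row RHS becomes 72 − (-3)·7 = 93.

93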